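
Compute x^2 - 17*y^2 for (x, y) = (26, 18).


x^2 - d*y^2
= 26^2 - 17*18^2
= 676 - 5508
= -4832

-4832


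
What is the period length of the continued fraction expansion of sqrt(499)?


Run the CF algorithm for sqrt(499).
a_0 = floor(sqrt(499)) = 22; set m_0=0, q_0=1.
Recurrence: m' = q*a - m,  q' = (d - m'^2)/q,  a' = floor((a_0 + m')/q').
  step 1: m=22, q=15, a=2
  step 2: m=8, q=29, a=1
  step 3: m=21, q=2, a=21
  step 4: m=21, q=29, a=1
  step 5: m=8, q=15, a=2
  step 6: m=22, q=1, a=44
a_6 = 2*a_0 = 44, so the period closes here.
sqrt(499) = [22; 2, 1, 21, 1, 2, 44]
Period length = 6

6


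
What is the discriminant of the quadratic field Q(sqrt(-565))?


For K = Q(sqrt(d)) with d squarefree: disc(K) = d if d = 1 mod 4, and disc(K) = 4d if d = 2 or 3 mod 4.
Here d = -565, and d mod 4 = 3.
d = 3 mod 4, not 1 (O_K = Z[sqrt(d)]), so disc(K) = 4d = 4 * (-565) = -2260

-2260


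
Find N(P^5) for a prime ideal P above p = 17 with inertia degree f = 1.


N(P^a) = p^(a*f)
= 17^(5*1)
= 17^5
= 1419857

1419857


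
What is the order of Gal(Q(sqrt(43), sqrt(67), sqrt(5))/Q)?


The 3 square roots of distinct primes are multiplicatively independent over Q,
so [K:Q] = 2^3 and Gal(K/Q) is isomorphic to (Z/2Z)^3.
|Gal| = 2^3 = 8

8


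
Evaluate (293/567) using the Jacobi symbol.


Compute (293/567) via quadratic reciprocity:
  reciprocity: (293/567) -> +(567/293)
  reduce: (274/293)
  pull out 2: (2/293) = -1  (since 293 mod 8 = 5)
  reciprocity: (137/293) -> +(293/137)
  reduce: (19/137)
  reciprocity: (19/137) -> +(137/19)
  reduce: (4/19)
  pull out 2: (2/19) = -1  (since 19 mod 8 = 3)
  pull out 2: (2/19) = -1  (since 19 mod 8 = 3)
  (1/19) = 1
Product of signs = -1

-1


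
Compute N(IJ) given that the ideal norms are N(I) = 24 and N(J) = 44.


N(IJ) = N(I) * N(J)
= 24 * 44
= 1056

1056


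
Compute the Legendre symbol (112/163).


p = 163 is prime, so compute (112/163) with the reciprocity algorithm (Jacobi-symbol steps: pull out 2s via (2/n), flip via reciprocity, reduce):
  pull out 2: (2/163) = -1  (since 163 mod 8 = 3)
  pull out 2: (2/163) = -1  (since 163 mod 8 = 3)
  pull out 2: (2/163) = -1  (since 163 mod 8 = 3)
  pull out 2: (2/163) = -1  (since 163 mod 8 = 3)
  reciprocity: (7/163) -> -(163/7)
  reduce: (2/7)
  pull out 2: (2/7) = +1  (since 7 mod 8 = 7)
  (1/7) = 1
Product of signs = -1
(112/163) = -1

-1


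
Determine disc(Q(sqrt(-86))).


For K = Q(sqrt(d)) with d squarefree: disc(K) = d if d = 1 mod 4, and disc(K) = 4d if d = 2 or 3 mod 4.
Here d = -86, and d mod 4 = 2.
d = 2 mod 4, not 1 (O_K = Z[sqrt(d)]), so disc(K) = 4d = 4 * (-86) = -344

-344


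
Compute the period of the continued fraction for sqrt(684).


Run the CF algorithm for sqrt(684).
a_0 = floor(sqrt(684)) = 26; set m_0=0, q_0=1.
Recurrence: m' = q*a - m,  q' = (d - m'^2)/q,  a' = floor((a_0 + m')/q').
  step 1: m=26, q=8, a=6
  step 2: m=22, q=25, a=1
  step 3: m=3, q=27, a=1
  step 4: m=24, q=4, a=12
  step 5: m=24, q=27, a=1
  step 6: m=3, q=25, a=1
  step 7: m=22, q=8, a=6
  step 8: m=26, q=1, a=52
a_8 = 2*a_0 = 52, so the period closes here.
sqrt(684) = [26; 6, 1, 1, 12, 1, 1, 6, 52]
Period length = 8

8


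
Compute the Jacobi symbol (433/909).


Compute (433/909) via quadratic reciprocity:
  reciprocity: (433/909) -> +(909/433)
  reduce: (43/433)
  reciprocity: (43/433) -> +(433/43)
  reduce: (3/43)
  reciprocity: (3/43) -> -(43/3)
  reduce: (1/3)
  (1/3) = 1
Product of signs = -1

-1


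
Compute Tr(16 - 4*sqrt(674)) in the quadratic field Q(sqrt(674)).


Tr(a + b*sqrt(d)) = (a + b*sqrt(d)) + (a - b*sqrt(d)) = 2a
= 2 * (16)
= 32

32


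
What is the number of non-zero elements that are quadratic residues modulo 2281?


For prime p, the number of non-zero quadratic residues is (p-1)/2.
= (2281-1)/2
= 1140

1140


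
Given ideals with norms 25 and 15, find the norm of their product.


N(IJ) = N(I) * N(J)
= 25 * 15
= 375

375


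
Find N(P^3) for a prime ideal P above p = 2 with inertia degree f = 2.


N(P^a) = p^(a*f)
= 2^(3*2)
= 2^6
= 64

64


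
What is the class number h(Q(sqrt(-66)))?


K = Q(sqrt(-66)). d mod 4 = 2, so D = disc(K) = 4d = -264
h(K) equals the number of primitive reduced positive-definite forms (a, b, c) = a*x^2 + b*x*y + c*y^2 with b^2 - 4ac = D,
where reduced means |b| <= a <= c, with b >= 0 whenever |b| = a or a = c, and primitive means gcd(a, b, c) = 1.
Reduced forces 3a^2 <= |D| = 264, so 1 <= a <= 9; b must have the parity of D, and c = (b^2 - D)/(4a) must be an integer >= a.
Enumerate a = 1..9, b in [-a, a]:
  a=1: (1, 0, 66)  [1]
  a=2: (2, 0, 33)  [1]
  a=3: (3, 0, 22)  [1]
  a=4: none
  a=5: (5, -4, 14), (5, 4, 14)  [2]
  a=6: (6, 0, 11)  [1]
  a=7: (7, -4, 10), (7, 4, 10)  [2]
  a=8..9: none
Total reduced forms: 1 + 1 + 1 + 2 + 1 + 2 = 8
h = 8

8


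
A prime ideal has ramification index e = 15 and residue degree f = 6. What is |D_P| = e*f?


|D_P| = e * f
= 15 * 6
= 90

90


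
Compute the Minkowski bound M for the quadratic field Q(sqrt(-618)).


d = -618, d mod 4 = 2, so disc(K) = 4d = -2472; |disc(K)| = 2472
Imaginary quadratic field, so n = 2, s = r2 = 1, r1 = 0
M = (n!/n^n) * (4/pi)^s * sqrt(|disc(K)|) = (2!/2^2) * (4/pi)^1 * sqrt(2472)
= 0.5 * 1.273240 * 49.719212
= 31.6522

31.6522


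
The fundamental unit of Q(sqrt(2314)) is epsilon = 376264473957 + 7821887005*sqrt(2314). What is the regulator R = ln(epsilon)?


epsilon = 376264473957 + 7821887005*sqrt(2314)
= 7.5253e+11
R = ln(7.5253e+11)
= 27.3467

27.3467


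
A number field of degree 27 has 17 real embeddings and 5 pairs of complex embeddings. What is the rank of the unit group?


By Dirichlet's unit theorem:
rank = r1 + r2 - 1
= 17 + 5 - 1
= 21

21


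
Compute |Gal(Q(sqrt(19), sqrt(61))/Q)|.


The 2 square roots of distinct primes are multiplicatively independent over Q,
so [K:Q] = 2^2 and Gal(K/Q) is isomorphic to (Z/2Z)^2.
|Gal| = 2^2 = 4

4


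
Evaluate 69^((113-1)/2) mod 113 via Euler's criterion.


p = 113 is prime and the exponent is (p-1)/2 = 56, so by Euler's criterion 69^56 = (69/113) = +1 or -1 mod 113.
Compute by square-and-multiply:
  56 = 32 + 16 + 8 (binary 111000)
  Repeated squaring mod 113: 69^1 = 69, 69^2 = 15, 69^4 = 112, 69^8 = 1, 69^16 = 1, 69^32 = 1
  69^56 = 69^32 * 69^16 * 69^8 = 1 * 1 * 1 mod 113
    1 * 1 = 1 = 1 mod 113
    1 * 1 = 1 = 1 mod 113
  69^56 = 1 mod 113
Result 1: 69 is a quadratic residue mod 113.
69^56 mod 113 = 1

1


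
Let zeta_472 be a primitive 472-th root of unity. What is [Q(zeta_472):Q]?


The degree equals Euler's totient phi(472).
472 = 2^3 * 59
phi(472) = 232

232


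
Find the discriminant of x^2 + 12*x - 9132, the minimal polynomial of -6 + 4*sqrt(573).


The element -6 + 4*sqrt(573) has minimal polynomial:
x^2 + 12*x - 9132
Discriminant = (12)^2 - 4*(-9132)
= 144 + 36528
= 36672

36672


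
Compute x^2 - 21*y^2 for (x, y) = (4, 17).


x^2 - d*y^2
= 4^2 - 21*17^2
= 16 - 6069
= -6053

-6053


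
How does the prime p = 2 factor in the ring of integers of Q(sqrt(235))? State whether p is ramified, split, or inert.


K = Q(sqrt(235)). Since d mod 4 = 3, disc(K) = 940.
Check p | disc: 940 mod 2 = 0.
p divides disc, so p ramifies: (p) = P^2 with e=2, f=1, g=1.
Therefore p is ramified.

ramified


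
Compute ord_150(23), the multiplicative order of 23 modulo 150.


We want ord_150(23), the smallest k >= 1 with 23^k = 1 mod 150.
n = 150 = 2 * 3 * 5^2, phi(150) = 40; the order divides phi(n).
Divisors of 40: 1, 2, 4, 5, 8, 10, 20, 40
Repeated squaring mod 150: 23^1 = 23, 23^2 = 79, 23^4 = 91, 23^8 = 31, 23^16 = 61, 23^32 = 121
Test divisors in increasing order:
  k=1: 23^1 = 23 mod 150
  k=2: 23^2 = 79 mod 150
  k=4: 23^4 = 91 mod 150
  k=5: 23^5 = 91 * 23 = 143 mod 150
  k=8: 23^8 = 31 mod 150
  k=10: 23^10 = 31 * 79 = 49 mod 150
  k=20: 23^20 = 61 * 91 = 1 mod 150  <- first divisor giving 1
Order = 20

20


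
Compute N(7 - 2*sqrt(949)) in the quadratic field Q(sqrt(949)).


N(a + b*sqrt(d)) = a^2 - d*b^2
= (7)^2 - (949)*(-2)^2
= 49 - 3796
= -3747

-3747


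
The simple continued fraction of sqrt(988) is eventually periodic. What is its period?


Run the CF algorithm for sqrt(988).
a_0 = floor(sqrt(988)) = 31; set m_0=0, q_0=1.
Recurrence: m' = q*a - m,  q' = (d - m'^2)/q,  a' = floor((a_0 + m')/q').
  step 1: m=31, q=27, a=2
  step 2: m=23, q=17, a=3
  step 3: m=28, q=12, a=4
  step 4: m=20, q=49, a=1
  step 5: m=29, q=3, a=20
  step 6: m=31, q=9, a=6
  step 7: m=23, q=51, a=1
  step 8: m=28, q=4, a=14
  step 9: m=28, q=51, a=1
  step 10: m=23, q=9, a=6
  step 11: m=31, q=3, a=20
  step 12: m=29, q=49, a=1
  step 13: m=20, q=12, a=4
  step 14: m=28, q=17, a=3
  step 15: m=23, q=27, a=2
  step 16: m=31, q=1, a=62
a_16 = 2*a_0 = 62, so the period closes here.
sqrt(988) = [31; 2, 3, 4, 1, 20, 6, 1, 14, 1, 6, 20, 1, 4, 3, 2, 62]
Period length = 16

16


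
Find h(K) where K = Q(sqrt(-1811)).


K = Q(sqrt(-1811)). d mod 4 = 1, so D = disc(K) = d = -1811
h(K) equals the number of primitive reduced positive-definite forms (a, b, c) = a*x^2 + b*x*y + c*y^2 with b^2 - 4ac = D,
where reduced means |b| <= a <= c, with b >= 0 whenever |b| = a or a = c, and primitive means gcd(a, b, c) = 1.
Reduced forces 3a^2 <= |D| = 1811, so 1 <= a <= 24; b must have the parity of D, and c = (b^2 - D)/(4a) must be an integer >= a.
Enumerate a = 1..24, b in [-a, a]:
  a=1: (1, 1, 453)  [1]
  a=2: none
  a=3: (3, -1, 151), (3, 1, 151)  [2]
  a=4: none
  a=5: (5, -3, 91), (5, 3, 91)  [2]
  a=6: none
  a=7: (7, -3, 65), (7, 3, 65)  [2]
  a=8: none
  a=9: (9, -5, 51), (9, 5, 51)  [2]
  a=10: none
  a=11: (11, -9, 43), (11, 9, 43)  [2]
  a=12: none
  a=13: (13, -3, 35), (13, 3, 35)  [2]
  a=14: none
  a=15: (15, -13, 33), (15, -7, 31), (15, 7, 31), (15, 13, 33)  [4]
  a=16: none
  a=17: (17, -5, 27), (17, 5, 27)  [2]
  a=18..20: none
  a=21: (21, -17, 25), (21, -11, 23), (21, 11, 23), (21, 17, 25)  [4]
  a=22..24: none
Total reduced forms: 1 + 2 + 2 + 2 + 2 + 2 + 2 + 4 + 2 + 4 = 23
h = 23

23


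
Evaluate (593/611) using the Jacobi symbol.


Compute (593/611) via quadratic reciprocity:
  reciprocity: (593/611) -> +(611/593)
  reduce: (18/593)
  pull out 2: (2/593) = +1  (since 593 mod 8 = 1)
  reciprocity: (9/593) -> +(593/9)
  reduce: (8/9)
  pull out 2: (2/9) = +1  (since 9 mod 8 = 1)
  pull out 2: (2/9) = +1  (since 9 mod 8 = 1)
  pull out 2: (2/9) = +1  (since 9 mod 8 = 1)
  (1/9) = 1
Product of signs = 1

1


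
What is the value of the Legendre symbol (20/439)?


p = 439 is prime, so compute (20/439) with the reciprocity algorithm (Jacobi-symbol steps: pull out 2s via (2/n), flip via reciprocity, reduce):
  pull out 2: (2/439) = +1  (since 439 mod 8 = 7)
  pull out 2: (2/439) = +1  (since 439 mod 8 = 7)
  reciprocity: (5/439) -> +(439/5)
  reduce: (4/5)
  pull out 2: (2/5) = -1  (since 5 mod 8 = 5)
  pull out 2: (2/5) = -1  (since 5 mod 8 = 5)
  (1/5) = 1
Product of signs = 1
(20/439) = 1

1


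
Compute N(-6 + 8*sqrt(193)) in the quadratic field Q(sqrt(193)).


N(a + b*sqrt(d)) = a^2 - d*b^2
= (-6)^2 - (193)*(8)^2
= 36 - 12352
= -12316

-12316


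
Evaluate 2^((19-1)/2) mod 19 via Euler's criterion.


p = 19 is prime and the exponent is (p-1)/2 = 9, so by Euler's criterion 2^9 = (2/19) = +1 or -1 mod 19.
Compute by square-and-multiply:
  9 = 8 + 1 (binary 1001)
  Repeated squaring mod 19: 2^1 = 2, 2^2 = 4, 2^4 = 16, 2^8 = 9
  2^9 = 2^8 * 2^1 = 9 * 2 mod 19
    9 * 2 = 18 = 18 mod 19
  2^9 = 18 mod 19
Result 18 = p - 1 = -1 mod 19: 2 is a quadratic non-residue mod 19. As a residue in [0, p-1] the value is 18.
2^9 mod 19 = 18

18


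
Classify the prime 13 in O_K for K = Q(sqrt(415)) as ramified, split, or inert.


K = Q(sqrt(415)). Since d mod 4 = 3, disc(K) = 1660.
Check p | disc: 1660 mod 13 = 9.
p does not divide disc. Compute Legendre symbol (d/p):
12^((13-1)/2) mod 13 = 1
(d/p) = 1, so p splits: (p) = P*P' with e=1, f=1, g=2.
Therefore p is split.

split


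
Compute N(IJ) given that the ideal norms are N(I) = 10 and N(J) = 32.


N(IJ) = N(I) * N(J)
= 10 * 32
= 320

320


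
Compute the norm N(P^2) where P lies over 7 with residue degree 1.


N(P^a) = p^(a*f)
= 7^(2*1)
= 7^2
= 49

49


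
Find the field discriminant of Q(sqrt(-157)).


For K = Q(sqrt(d)) with d squarefree: disc(K) = d if d = 1 mod 4, and disc(K) = 4d if d = 2 or 3 mod 4.
Here d = -157, and d mod 4 = 3.
d = 3 mod 4, not 1 (O_K = Z[sqrt(d)]), so disc(K) = 4d = 4 * (-157) = -628

-628


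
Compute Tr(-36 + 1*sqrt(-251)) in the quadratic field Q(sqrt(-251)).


Tr(a + b*sqrt(d)) = (a + b*sqrt(d)) + (a - b*sqrt(d)) = 2a
= 2 * (-36)
= -72

-72


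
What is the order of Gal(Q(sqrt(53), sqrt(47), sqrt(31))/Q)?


The 3 square roots of distinct primes are multiplicatively independent over Q,
so [K:Q] = 2^3 and Gal(K/Q) is isomorphic to (Z/2Z)^3.
|Gal| = 2^3 = 8

8


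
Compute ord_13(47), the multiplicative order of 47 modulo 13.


We want ord_13(47), the smallest k >= 1 with 47^k = 1 mod 13.
n = 13 = 13, phi(13) = 12; the order divides phi(n).
Divisors of 12: 1, 2, 3, 4, 6, 12
Repeated squaring mod 13: 47^1 = 8, 47^2 = 12, 47^4 = 1, 47^8 = 1
Test divisors in increasing order:
  k=1: 47^1 = 8 mod 13
  k=2: 47^2 = 12 mod 13
  k=3: 47^3 = 12 * 8 = 5 mod 13
  k=4: 47^4 = 1 mod 13  <- first divisor giving 1
Order = 4

4


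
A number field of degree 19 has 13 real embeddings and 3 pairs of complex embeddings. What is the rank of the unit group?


By Dirichlet's unit theorem:
rank = r1 + r2 - 1
= 13 + 3 - 1
= 15

15


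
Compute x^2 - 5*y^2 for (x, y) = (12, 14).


x^2 - d*y^2
= 12^2 - 5*14^2
= 144 - 980
= -836

-836


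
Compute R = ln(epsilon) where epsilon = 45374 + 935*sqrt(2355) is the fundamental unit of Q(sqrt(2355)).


epsilon = 45374 + 935*sqrt(2355)
= 90748.0000
R = ln(90748.0000)
= 11.4158

11.4158


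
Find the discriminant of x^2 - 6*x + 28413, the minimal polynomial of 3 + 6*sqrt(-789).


The element 3 + 6*sqrt(-789) has minimal polynomial:
x^2 - 6*x + 28413
Discriminant = (-6)^2 - 4*(28413)
= 36 - 113652
= -113616

-113616


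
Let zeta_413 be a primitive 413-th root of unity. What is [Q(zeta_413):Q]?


The degree equals Euler's totient phi(413).
413 = 7 * 59
phi(413) = 348

348


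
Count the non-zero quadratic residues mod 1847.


For prime p, the number of non-zero quadratic residues is (p-1)/2.
= (1847-1)/2
= 923

923


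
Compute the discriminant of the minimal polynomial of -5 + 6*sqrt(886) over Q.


The element -5 + 6*sqrt(886) has minimal polynomial:
x^2 + 10*x - 31871
Discriminant = (10)^2 - 4*(-31871)
= 100 + 127484
= 127584

127584


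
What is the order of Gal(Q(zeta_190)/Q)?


|Gal(Q(zeta_190)/Q)| = phi(190)
= 72

72


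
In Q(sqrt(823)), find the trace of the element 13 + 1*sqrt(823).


Tr(a + b*sqrt(d)) = (a + b*sqrt(d)) + (a - b*sqrt(d)) = 2a
= 2 * (13)
= 26

26


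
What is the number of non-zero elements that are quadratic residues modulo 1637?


For prime p, the number of non-zero quadratic residues is (p-1)/2.
= (1637-1)/2
= 818

818


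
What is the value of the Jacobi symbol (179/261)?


Compute (179/261) via quadratic reciprocity:
  reciprocity: (179/261) -> +(261/179)
  reduce: (82/179)
  pull out 2: (2/179) = -1  (since 179 mod 8 = 3)
  reciprocity: (41/179) -> +(179/41)
  reduce: (15/41)
  reciprocity: (15/41) -> +(41/15)
  reduce: (11/15)
  reciprocity: (11/15) -> -(15/11)
  reduce: (4/11)
  pull out 2: (2/11) = -1  (since 11 mod 8 = 3)
  pull out 2: (2/11) = -1  (since 11 mod 8 = 3)
  (1/11) = 1
Product of signs = 1

1


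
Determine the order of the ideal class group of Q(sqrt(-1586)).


K = Q(sqrt(-1586)). d mod 4 = 2, so D = disc(K) = 4d = -6344
h(K) equals the number of primitive reduced positive-definite forms (a, b, c) = a*x^2 + b*x*y + c*y^2 with b^2 - 4ac = D,
where reduced means |b| <= a <= c, with b >= 0 whenever |b| = a or a = c, and primitive means gcd(a, b, c) = 1.
Reduced forces 3a^2 <= |D| = 6344, so 1 <= a <= 45; b must have the parity of D, and c = (b^2 - D)/(4a) must be an integer >= a.
Enumerate a = 1..45, b in [-a, a]:
  a=1: (1, 0, 1586)  [1]
  a=2: (2, 0, 793)  [1]
  a=3: (3, -2, 529), (3, 2, 529)  [2]
  a=4: none
  a=5: (5, -4, 318), (5, 4, 318)  [2]
  a=6: (6, -4, 265), (6, 4, 265)  [2]
  a=7..8: none
  a=9: (9, -8, 178), (9, 8, 178)  [2]
  a=10: (10, -4, 159), (10, 4, 159)  [2]
  a=11: (11, -6, 145), (11, 6, 145)  [2]
  a=12: none
  a=13: (13, 0, 122)  [1]
  a=14: none
  a=15: (15, -14, 109), (15, -4, 106), (15, 4, 106), (15, 14, 109)  [4]
  a=16..17: none
  a=18: (18, -8, 89), (18, 8, 89)  [2]
  a=19..21: none
  a=22: (22, -16, 75), (22, 16, 75)  [2]
  a=23: (23, -2, 69), (23, 2, 69)  [2]
  a=24: none
  a=25: (25, -16, 66), (25, 16, 66)  [2]
  a=26: (26, 0, 61)  [1]
  a=27: (27, -26, 65), (27, 26, 65)  [2]
  a=28: none
  a=29: (29, -6, 55), (29, 6, 55)  [2]
  a=30: (30, -16, 55), (30, -4, 53), (30, 4, 53), (30, 16, 55)  [4]
  a=31..32: none
  a=33: (33, -28, 54), (33, -16, 50), (33, 16, 50), (33, 28, 54)  [4]
  a=34..38: none
  a=39: (39, -26, 45), (39, 26, 45)  [2]
  a=40..44: none
  a=45: (45, -44, 46), (45, 44, 46)  [2]
Total reduced forms: 1 + 1 + 2 + 2 + 2 + 2 + 2 + 2 + 1 + 4 + 2 + 2 + 2 + 2 + 1 + 2 + 2 + 4 + 4 + 2 + 2 = 44
h = 44

44


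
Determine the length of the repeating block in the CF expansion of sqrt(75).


Run the CF algorithm for sqrt(75).
a_0 = floor(sqrt(75)) = 8; set m_0=0, q_0=1.
Recurrence: m' = q*a - m,  q' = (d - m'^2)/q,  a' = floor((a_0 + m')/q').
  step 1: m=8, q=11, a=1
  step 2: m=3, q=6, a=1
  step 3: m=3, q=11, a=1
  step 4: m=8, q=1, a=16
a_4 = 2*a_0 = 16, so the period closes here.
sqrt(75) = [8; 1, 1, 1, 16]
Period length = 4

4


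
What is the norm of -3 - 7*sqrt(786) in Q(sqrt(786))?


N(a + b*sqrt(d)) = a^2 - d*b^2
= (-3)^2 - (786)*(-7)^2
= 9 - 38514
= -38505

-38505


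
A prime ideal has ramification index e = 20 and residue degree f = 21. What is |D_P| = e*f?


|D_P| = e * f
= 20 * 21
= 420

420


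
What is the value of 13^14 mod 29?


p = 29 is prime and the exponent is (p-1)/2 = 14, so by Euler's criterion 13^14 = (13/29) = +1 or -1 mod 29.
Compute by square-and-multiply:
  14 = 8 + 4 + 2 (binary 1110)
  Repeated squaring mod 29: 13^1 = 13, 13^2 = 24, 13^4 = 25, 13^8 = 16
  13^14 = 13^8 * 13^4 * 13^2 = 16 * 25 * 24 mod 29
    16 * 25 = 400 = 23 mod 29
    23 * 24 = 552 = 1 mod 29
  13^14 = 1 mod 29
Result 1: 13 is a quadratic residue mod 29.
13^14 mod 29 = 1

1


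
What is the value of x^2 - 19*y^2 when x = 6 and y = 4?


x^2 - d*y^2
= 6^2 - 19*4^2
= 36 - 304
= -268

-268


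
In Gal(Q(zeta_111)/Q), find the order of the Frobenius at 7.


The Frobenius at p in Gal(Q(zeta_n)/Q) = (Z/nZ)* is the class of p, so its order is ord_111(7), the smallest k >= 1 with 7^k = 1 mod 111.
n = 111 = 3 * 37, phi(111) = 72; the order divides phi(n).
Divisors of 72: 1, 2, 3, 4, 6, 8, 9, 12, 18, 24, 36, 72
Repeated squaring mod 111: 7^1 = 7, 7^2 = 49, 7^4 = 70, 7^8 = 16, 7^16 = 34, 7^32 = 46, 7^64 = 7
Test divisors in increasing order:
  k=1: 7^1 = 7 mod 111
  k=2: 7^2 = 49 mod 111
  k=3: 7^3 = 49 * 7 = 10 mod 111
  k=4: 7^4 = 70 mod 111
  k=6: 7^6 = 70 * 49 = 100 mod 111
  k=8: 7^8 = 16 mod 111
  k=9: 7^9 = 16 * 7 = 1 mod 111  <- first divisor giving 1
Order = 9

9


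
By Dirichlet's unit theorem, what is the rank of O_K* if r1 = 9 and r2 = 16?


By Dirichlet's unit theorem:
rank = r1 + r2 - 1
= 9 + 16 - 1
= 24

24


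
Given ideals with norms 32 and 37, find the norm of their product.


N(IJ) = N(I) * N(J)
= 32 * 37
= 1184

1184


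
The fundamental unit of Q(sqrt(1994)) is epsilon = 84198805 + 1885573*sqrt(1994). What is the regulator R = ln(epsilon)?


epsilon = 84198805 + 1885573*sqrt(1994)
= 1.6840e+08
R = ln(1.6840e+08)
= 18.9418

18.9418


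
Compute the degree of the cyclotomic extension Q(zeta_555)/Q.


The degree equals Euler's totient phi(555).
555 = 3 * 5 * 37
phi(555) = 288

288


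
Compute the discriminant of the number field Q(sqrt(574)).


For K = Q(sqrt(d)) with d squarefree: disc(K) = d if d = 1 mod 4, and disc(K) = 4d if d = 2 or 3 mod 4.
Here d = 574, and d mod 4 = 2.
d = 2 mod 4, not 1 (O_K = Z[sqrt(d)]), so disc(K) = 4d = 4 * (574) = 2296

2296


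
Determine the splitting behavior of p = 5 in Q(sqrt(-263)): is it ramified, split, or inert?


K = Q(sqrt(-263)). Since d mod 4 = 1, disc(K) = -263.
Check p | disc: -263 mod 5 = 2.
p does not divide disc. Compute Legendre symbol (d/p):
2^((5-1)/2) mod 5 = -1
(d/p) = -1, so p is inert: (p) stays prime with e=1, f=2, g=1.
Therefore p is inert.

inert


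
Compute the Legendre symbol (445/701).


p = 701 is prime, so compute (445/701) with the reciprocity algorithm (Jacobi-symbol steps: pull out 2s via (2/n), flip via reciprocity, reduce):
  reciprocity: (445/701) -> +(701/445)
  reduce: (256/445)
  pull out 2: (2/445) = -1  (since 445 mod 8 = 5)
  pull out 2: (2/445) = -1  (since 445 mod 8 = 5)
  pull out 2: (2/445) = -1  (since 445 mod 8 = 5)
  pull out 2: (2/445) = -1  (since 445 mod 8 = 5)
  pull out 2: (2/445) = -1  (since 445 mod 8 = 5)
  pull out 2: (2/445) = -1  (since 445 mod 8 = 5)
  pull out 2: (2/445) = -1  (since 445 mod 8 = 5)
  pull out 2: (2/445) = -1  (since 445 mod 8 = 5)
  (1/445) = 1
Product of signs = 1
(445/701) = 1

1


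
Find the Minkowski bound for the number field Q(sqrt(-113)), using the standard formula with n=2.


d = -113, d mod 4 = 3, so disc(K) = 4d = -452; |disc(K)| = 452
Imaginary quadratic field, so n = 2, s = r2 = 1, r1 = 0
M = (n!/n^n) * (4/pi)^s * sqrt(|disc(K)|) = (2!/2^2) * (4/pi)^1 * sqrt(452)
= 0.5 * 1.273240 * 21.260292
= 13.5347

13.5347


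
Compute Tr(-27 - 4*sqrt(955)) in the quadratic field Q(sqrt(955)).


Tr(a + b*sqrt(d)) = (a + b*sqrt(d)) + (a - b*sqrt(d)) = 2a
= 2 * (-27)
= -54

-54


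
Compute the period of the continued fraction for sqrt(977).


Run the CF algorithm for sqrt(977).
a_0 = floor(sqrt(977)) = 31; set m_0=0, q_0=1.
Recurrence: m' = q*a - m,  q' = (d - m'^2)/q,  a' = floor((a_0 + m')/q').
  step 1: m=31, q=16, a=3
  step 2: m=17, q=43, a=1
  step 3: m=26, q=7, a=8
  step 4: m=30, q=11, a=5
  step 5: m=25, q=32, a=1
  step 6: m=7, q=29, a=1
  step 7: m=22, q=17, a=3
  step 8: m=29, q=8, a=7
  step 9: m=27, q=31, a=1
  step 10: m=4, q=31, a=1
  step 11: m=27, q=8, a=7
  step 12: m=29, q=17, a=3
  step 13: m=22, q=29, a=1
  step 14: m=7, q=32, a=1
  step 15: m=25, q=11, a=5
  step 16: m=30, q=7, a=8
  step 17: m=26, q=43, a=1
  step 18: m=17, q=16, a=3
  step 19: m=31, q=1, a=62
a_19 = 2*a_0 = 62, so the period closes here.
sqrt(977) = [31; 3, 1, 8, 5, 1, 1, 3, 7, 1, 1, 7, 3, 1, 1, 5, 8, 1, 3, 62]
Period length = 19

19


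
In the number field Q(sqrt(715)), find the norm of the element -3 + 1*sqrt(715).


N(a + b*sqrt(d)) = a^2 - d*b^2
= (-3)^2 - (715)*(1)^2
= 9 - 715
= -706

-706


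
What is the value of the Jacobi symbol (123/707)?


Compute (123/707) via quadratic reciprocity:
  reciprocity: (123/707) -> -(707/123)
  reduce: (92/123)
  pull out 2: (2/123) = -1  (since 123 mod 8 = 3)
  pull out 2: (2/123) = -1  (since 123 mod 8 = 3)
  reciprocity: (23/123) -> -(123/23)
  reduce: (8/23)
  pull out 2: (2/23) = +1  (since 23 mod 8 = 7)
  pull out 2: (2/23) = +1  (since 23 mod 8 = 7)
  pull out 2: (2/23) = +1  (since 23 mod 8 = 7)
  (1/23) = 1
Product of signs = 1

1


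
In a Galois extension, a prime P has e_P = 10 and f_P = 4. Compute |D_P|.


|D_P| = e * f
= 10 * 4
= 40

40


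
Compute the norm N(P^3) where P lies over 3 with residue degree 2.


N(P^a) = p^(a*f)
= 3^(3*2)
= 3^6
= 729

729


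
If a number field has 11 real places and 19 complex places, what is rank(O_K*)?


By Dirichlet's unit theorem:
rank = r1 + r2 - 1
= 11 + 19 - 1
= 29

29


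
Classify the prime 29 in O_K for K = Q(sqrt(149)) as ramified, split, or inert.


K = Q(sqrt(149)). Since d mod 4 = 1, disc(K) = 149.
Check p | disc: 149 mod 29 = 4.
p does not divide disc. Compute Legendre symbol (d/p):
4^((29-1)/2) mod 29 = 1
(d/p) = 1, so p splits: (p) = P*P' with e=1, f=1, g=2.
Therefore p is split.

split


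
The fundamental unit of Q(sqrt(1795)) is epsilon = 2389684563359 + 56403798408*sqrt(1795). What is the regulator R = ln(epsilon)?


epsilon = 2389684563359 + 56403798408*sqrt(1795)
= 4.7794e+12
R = ln(4.7794e+12)
= 29.1953

29.1953


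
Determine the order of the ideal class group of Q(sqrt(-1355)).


K = Q(sqrt(-1355)). d mod 4 = 1, so D = disc(K) = d = -1355
h(K) equals the number of primitive reduced positive-definite forms (a, b, c) = a*x^2 + b*x*y + c*y^2 with b^2 - 4ac = D,
where reduced means |b| <= a <= c, with b >= 0 whenever |b| = a or a = c, and primitive means gcd(a, b, c) = 1.
Reduced forces 3a^2 <= |D| = 1355, so 1 <= a <= 21; b must have the parity of D, and c = (b^2 - D)/(4a) must be an integer >= a.
Enumerate a = 1..21, b in [-a, a]:
  a=1: (1, 1, 339)  [1]
  a=2: none
  a=3: (3, -1, 113), (3, 1, 113)  [2]
  a=4: none
  a=5: (5, 5, 69)  [1]
  a=6..8: none
  a=9: (9, -7, 39), (9, 7, 39)  [2]
  a=10: none
  a=11: (11, -3, 31), (11, 3, 31)  [2]
  a=12: none
  a=13: (13, -7, 27), (13, 7, 27)  [2]
  a=14: none
  a=15: (15, -5, 23), (15, 5, 23)  [2]
  a=16..21: none
Total reduced forms: 1 + 2 + 1 + 2 + 2 + 2 + 2 = 12
h = 12

12


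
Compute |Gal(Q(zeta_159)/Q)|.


|Gal(Q(zeta_159)/Q)| = phi(159)
= 104

104


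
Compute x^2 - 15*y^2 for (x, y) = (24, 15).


x^2 - d*y^2
= 24^2 - 15*15^2
= 576 - 3375
= -2799

-2799


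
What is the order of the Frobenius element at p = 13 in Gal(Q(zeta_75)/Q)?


The Frobenius at p in Gal(Q(zeta_n)/Q) = (Z/nZ)* is the class of p, so its order is ord_75(13), the smallest k >= 1 with 13^k = 1 mod 75.
n = 75 = 3 * 5^2, phi(75) = 40; the order divides phi(n).
Divisors of 40: 1, 2, 4, 5, 8, 10, 20, 40
Repeated squaring mod 75: 13^1 = 13, 13^2 = 19, 13^4 = 61, 13^8 = 46, 13^16 = 16, 13^32 = 31
Test divisors in increasing order:
  k=1: 13^1 = 13 mod 75
  k=2: 13^2 = 19 mod 75
  k=4: 13^4 = 61 mod 75
  k=5: 13^5 = 61 * 13 = 43 mod 75
  k=8: 13^8 = 46 mod 75
  k=10: 13^10 = 46 * 19 = 49 mod 75
  k=20: 13^20 = 16 * 61 = 1 mod 75  <- first divisor giving 1
Order = 20

20


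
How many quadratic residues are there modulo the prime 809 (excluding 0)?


For prime p, the number of non-zero quadratic residues is (p-1)/2.
= (809-1)/2
= 404

404


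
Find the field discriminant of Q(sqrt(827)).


For K = Q(sqrt(d)) with d squarefree: disc(K) = d if d = 1 mod 4, and disc(K) = 4d if d = 2 or 3 mod 4.
Here d = 827, and d mod 4 = 3.
d = 3 mod 4, not 1 (O_K = Z[sqrt(d)]), so disc(K) = 4d = 4 * (827) = 3308

3308


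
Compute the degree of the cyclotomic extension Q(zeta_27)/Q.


The degree equals Euler's totient phi(27).
27 = 3^3
phi(27) = 18

18


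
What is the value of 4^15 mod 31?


p = 31 is prime and the exponent is (p-1)/2 = 15, so by Euler's criterion 4^15 = (4/31) = +1 or -1 mod 31.
Compute by square-and-multiply:
  15 = 8 + 4 + 2 + 1 (binary 1111)
  Repeated squaring mod 31: 4^1 = 4, 4^2 = 16, 4^4 = 8, 4^8 = 2
  4^15 = 4^8 * 4^4 * 4^2 * 4^1 = 2 * 8 * 16 * 4 mod 31
    2 * 8 = 16 = 16 mod 31
    16 * 16 = 256 = 8 mod 31
    8 * 4 = 32 = 1 mod 31
  4^15 = 1 mod 31
Result 1: 4 is a quadratic residue mod 31.
4^15 mod 31 = 1

1


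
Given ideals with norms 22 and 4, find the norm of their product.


N(IJ) = N(I) * N(J)
= 22 * 4
= 88

88


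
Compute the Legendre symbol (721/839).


p = 839 is prime, so compute (721/839) with the reciprocity algorithm (Jacobi-symbol steps: pull out 2s via (2/n), flip via reciprocity, reduce):
  reciprocity: (721/839) -> +(839/721)
  reduce: (118/721)
  pull out 2: (2/721) = +1  (since 721 mod 8 = 1)
  reciprocity: (59/721) -> +(721/59)
  reduce: (13/59)
  reciprocity: (13/59) -> +(59/13)
  reduce: (7/13)
  reciprocity: (7/13) -> +(13/7)
  reduce: (6/7)
  pull out 2: (2/7) = +1  (since 7 mod 8 = 7)
  reciprocity: (3/7) -> -(7/3)
  reduce: (1/3)
  (1/3) = 1
Product of signs = -1
(721/839) = -1

-1


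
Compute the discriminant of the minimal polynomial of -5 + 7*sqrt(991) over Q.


The element -5 + 7*sqrt(991) has minimal polynomial:
x^2 + 10*x - 48534
Discriminant = (10)^2 - 4*(-48534)
= 100 + 194136
= 194236

194236


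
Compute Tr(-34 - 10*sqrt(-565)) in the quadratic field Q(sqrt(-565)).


Tr(a + b*sqrt(d)) = (a + b*sqrt(d)) + (a - b*sqrt(d)) = 2a
= 2 * (-34)
= -68

-68


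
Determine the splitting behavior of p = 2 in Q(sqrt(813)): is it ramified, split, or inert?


K = Q(sqrt(813)). Since d mod 4 = 1, disc(K) = 813.
Check p | disc: 813 mod 2 = 1.
p=2 does not divide disc (d is 1 mod 4). 2 splits iff d = 1 mod 8.
d mod 8 = 5, so (d/2) = -1.
(d/p) = -1, so p is inert: (p) stays prime with e=1, f=2, g=1.
Therefore p is inert.

inert


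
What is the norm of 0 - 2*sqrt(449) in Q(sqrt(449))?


N(a + b*sqrt(d)) = a^2 - d*b^2
= (0)^2 - (449)*(-2)^2
= 0 - 1796
= -1796

-1796


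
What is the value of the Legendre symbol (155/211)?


p = 211 is prime, so compute (155/211) with the reciprocity algorithm (Jacobi-symbol steps: pull out 2s via (2/n), flip via reciprocity, reduce):
  reciprocity: (155/211) -> -(211/155)
  reduce: (56/155)
  pull out 2: (2/155) = -1  (since 155 mod 8 = 3)
  pull out 2: (2/155) = -1  (since 155 mod 8 = 3)
  pull out 2: (2/155) = -1  (since 155 mod 8 = 3)
  reciprocity: (7/155) -> -(155/7)
  reduce: (1/7)
  (1/7) = 1
Product of signs = -1
(155/211) = -1

-1


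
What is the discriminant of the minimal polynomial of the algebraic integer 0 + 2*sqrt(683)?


The element 0 + 2*sqrt(683) has minimal polynomial:
x^2 + 0*x - 2732
Discriminant = (0)^2 - 4*(-2732)
= 0 + 10928
= 10928

10928


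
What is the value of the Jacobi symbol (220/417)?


Compute (220/417) via quadratic reciprocity:
  pull out 2: (2/417) = +1  (since 417 mod 8 = 1)
  pull out 2: (2/417) = +1  (since 417 mod 8 = 1)
  reciprocity: (55/417) -> +(417/55)
  reduce: (32/55)
  pull out 2: (2/55) = +1  (since 55 mod 8 = 7)
  pull out 2: (2/55) = +1  (since 55 mod 8 = 7)
  pull out 2: (2/55) = +1  (since 55 mod 8 = 7)
  pull out 2: (2/55) = +1  (since 55 mod 8 = 7)
  pull out 2: (2/55) = +1  (since 55 mod 8 = 7)
  (1/55) = 1
Product of signs = 1

1


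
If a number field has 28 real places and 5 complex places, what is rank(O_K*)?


By Dirichlet's unit theorem:
rank = r1 + r2 - 1
= 28 + 5 - 1
= 32

32


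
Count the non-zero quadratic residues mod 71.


For prime p, the number of non-zero quadratic residues is (p-1)/2.
= (71-1)/2
= 35

35


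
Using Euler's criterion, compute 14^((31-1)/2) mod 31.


p = 31 is prime and the exponent is (p-1)/2 = 15, so by Euler's criterion 14^15 = (14/31) = +1 or -1 mod 31.
Compute by square-and-multiply:
  15 = 8 + 4 + 2 + 1 (binary 1111)
  Repeated squaring mod 31: 14^1 = 14, 14^2 = 10, 14^4 = 7, 14^8 = 18
  14^15 = 14^8 * 14^4 * 14^2 * 14^1 = 18 * 7 * 10 * 14 mod 31
    18 * 7 = 126 = 2 mod 31
    2 * 10 = 20 = 20 mod 31
    20 * 14 = 280 = 1 mod 31
  14^15 = 1 mod 31
Result 1: 14 is a quadratic residue mod 31.
14^15 mod 31 = 1

1


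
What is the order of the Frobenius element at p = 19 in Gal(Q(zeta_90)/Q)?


The Frobenius at p in Gal(Q(zeta_n)/Q) = (Z/nZ)* is the class of p, so its order is ord_90(19), the smallest k >= 1 with 19^k = 1 mod 90.
n = 90 = 2 * 3^2 * 5, phi(90) = 24; the order divides phi(n).
Divisors of 24: 1, 2, 3, 4, 6, 8, 12, 24
Repeated squaring mod 90: 19^1 = 19, 19^2 = 1, 19^4 = 1, 19^8 = 1, 19^16 = 1
Test divisors in increasing order:
  k=1: 19^1 = 19 mod 90
  k=2: 19^2 = 1 mod 90  <- first divisor giving 1
Order = 2

2


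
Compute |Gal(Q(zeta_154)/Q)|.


|Gal(Q(zeta_154)/Q)| = phi(154)
= 60

60


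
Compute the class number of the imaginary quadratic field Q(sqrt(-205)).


K = Q(sqrt(-205)). d mod 4 = 3, so D = disc(K) = 4d = -820
h(K) equals the number of primitive reduced positive-definite forms (a, b, c) = a*x^2 + b*x*y + c*y^2 with b^2 - 4ac = D,
where reduced means |b| <= a <= c, with b >= 0 whenever |b| = a or a = c, and primitive means gcd(a, b, c) = 1.
Reduced forces 3a^2 <= |D| = 820, so 1 <= a <= 16; b must have the parity of D, and c = (b^2 - D)/(4a) must be an integer >= a.
Enumerate a = 1..16, b in [-a, a]:
  a=1: (1, 0, 205)  [1]
  a=2: (2, 2, 103)  [1]
  a=3..4: none
  a=5: (5, 0, 41)  [1]
  a=6..9: none
  a=10: (10, 10, 23)  [1]
  a=11: (11, -4, 19), (11, 4, 19)  [2]
  a=12: none
  a=13: (13, -8, 17), (13, 8, 17)  [2]
  a=14..16: none
Total reduced forms: 1 + 1 + 1 + 1 + 2 + 2 = 8
h = 8

8


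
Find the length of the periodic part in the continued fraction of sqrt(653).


Run the CF algorithm for sqrt(653).
a_0 = floor(sqrt(653)) = 25; set m_0=0, q_0=1.
Recurrence: m' = q*a - m,  q' = (d - m'^2)/q,  a' = floor((a_0 + m')/q').
  step 1: m=25, q=28, a=1
  step 2: m=3, q=23, a=1
  step 3: m=20, q=11, a=4
  step 4: m=24, q=7, a=7
  step 5: m=25, q=4, a=12
  step 6: m=23, q=31, a=1
  step 7: m=8, q=19, a=1
  step 8: m=11, q=28, a=1
  step 9: m=17, q=13, a=3
  step 10: m=22, q=13, a=3
  step 11: m=17, q=28, a=1
  step 12: m=11, q=19, a=1
  step 13: m=8, q=31, a=1
  step 14: m=23, q=4, a=12
  step 15: m=25, q=7, a=7
  step 16: m=24, q=11, a=4
  step 17: m=20, q=23, a=1
  step 18: m=3, q=28, a=1
  step 19: m=25, q=1, a=50
a_19 = 2*a_0 = 50, so the period closes here.
sqrt(653) = [25; 1, 1, 4, 7, 12, 1, 1, 1, 3, 3, 1, 1, 1, 12, 7, 4, 1, 1, 50]
Period length = 19

19


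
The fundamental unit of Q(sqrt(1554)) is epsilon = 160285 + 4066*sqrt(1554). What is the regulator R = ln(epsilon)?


epsilon = 160285 + 4066*sqrt(1554)
= 320570.0000
R = ln(320570.0000)
= 12.6779

12.6779


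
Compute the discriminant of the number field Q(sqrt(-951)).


For K = Q(sqrt(d)) with d squarefree: disc(K) = d if d = 1 mod 4, and disc(K) = 4d if d = 2 or 3 mod 4.
Here d = -951, and d mod 4 = 1.
d = 1 mod 4 (O_K = Z[(1+sqrt(d))/2]), so disc(K) = d = -951

-951


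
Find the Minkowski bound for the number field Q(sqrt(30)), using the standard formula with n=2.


d = 30, d mod 4 = 2, so disc(K) = 4d = 120; |disc(K)| = 120
Real quadratic field, so n = 2, s = r2 = 0, r1 = 2
M = (n!/n^n) * (4/pi)^s * sqrt(|disc(K)|) = (2!/2^2) * (4/pi)^0 * sqrt(120)
= 0.5 * 1.000000 * 10.954451
= 5.4772

5.4772


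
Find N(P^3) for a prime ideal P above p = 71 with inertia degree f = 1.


N(P^a) = p^(a*f)
= 71^(3*1)
= 71^3
= 357911

357911


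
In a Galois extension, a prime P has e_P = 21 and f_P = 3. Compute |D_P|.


|D_P| = e * f
= 21 * 3
= 63

63


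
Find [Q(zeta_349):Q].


The degree equals Euler's totient phi(349).
349 = 349
phi(349) = 348

348


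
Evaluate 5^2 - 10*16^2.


x^2 - d*y^2
= 5^2 - 10*16^2
= 25 - 2560
= -2535

-2535


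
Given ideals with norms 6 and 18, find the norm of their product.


N(IJ) = N(I) * N(J)
= 6 * 18
= 108

108


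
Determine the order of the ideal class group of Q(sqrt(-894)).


K = Q(sqrt(-894)). d mod 4 = 2, so D = disc(K) = 4d = -3576
h(K) equals the number of primitive reduced positive-definite forms (a, b, c) = a*x^2 + b*x*y + c*y^2 with b^2 - 4ac = D,
where reduced means |b| <= a <= c, with b >= 0 whenever |b| = a or a = c, and primitive means gcd(a, b, c) = 1.
Reduced forces 3a^2 <= |D| = 3576, so 1 <= a <= 34; b must have the parity of D, and c = (b^2 - D)/(4a) must be an integer >= a.
Enumerate a = 1..34, b in [-a, a]:
  a=1: (1, 0, 894)  [1]
  a=2: (2, 0, 447)  [1]
  a=3: (3, 0, 298)  [1]
  a=4: none
  a=5: (5, -2, 179), (5, 2, 179)  [2]
  a=6: (6, 0, 149)  [1]
  a=7: (7, -6, 129), (7, 6, 129)  [2]
  a=8..9: none
  a=10: (10, -8, 91), (10, 8, 91)  [2]
  a=11..12: none
  a=13: (13, -8, 70), (13, 8, 70)  [2]
  a=14: (14, -8, 65), (14, 8, 65)  [2]
  a=15: (15, -12, 62), (15, 12, 62)  [2]
  a=16..20: none
  a=21: (21, -6, 43), (21, 6, 43)  [2]
  a=22: none
  a=23: (23, -14, 41), (23, 14, 41)  [2]
  a=24: none
  a=25: (25, -18, 39), (25, 18, 39)  [2]
  a=26: (26, -8, 35), (26, 8, 35)  [2]
  a=27..28: none
  a=29: (29, -22, 35), (29, 22, 35)  [2]
  a=30: (30, -12, 31), (30, 12, 31)  [2]
  a=31..34: none
Total reduced forms: 1 + 1 + 1 + 2 + 1 + 2 + 2 + 2 + 2 + 2 + 2 + 2 + 2 + 2 + 2 + 2 = 28
h = 28

28


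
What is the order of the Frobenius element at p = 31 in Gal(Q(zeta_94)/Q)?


The Frobenius at p in Gal(Q(zeta_n)/Q) = (Z/nZ)* is the class of p, so its order is ord_94(31), the smallest k >= 1 with 31^k = 1 mod 94.
n = 94 = 2 * 47, phi(94) = 46; the order divides phi(n).
Divisors of 46: 1, 2, 23, 46
Repeated squaring mod 94: 31^1 = 31, 31^2 = 21, 31^4 = 65, 31^8 = 89, 31^16 = 25, 31^32 = 61
Test divisors in increasing order:
  k=1: 31^1 = 31 mod 94
  k=2: 31^2 = 21 mod 94
  k=23: 31^23 = 25 * 65 * 21 * 31 = 93 mod 94
  k=46: 31^46 = 61 * 89 * 65 * 21 = 1 mod 94  <- first divisor giving 1
Order = 46

46


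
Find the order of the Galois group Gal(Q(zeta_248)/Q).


|Gal(Q(zeta_248)/Q)| = phi(248)
= 120

120


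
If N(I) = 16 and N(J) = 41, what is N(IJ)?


N(IJ) = N(I) * N(J)
= 16 * 41
= 656

656


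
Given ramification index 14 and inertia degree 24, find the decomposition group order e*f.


|D_P| = e * f
= 14 * 24
= 336

336


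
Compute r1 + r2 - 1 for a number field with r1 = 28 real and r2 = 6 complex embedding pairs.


By Dirichlet's unit theorem:
rank = r1 + r2 - 1
= 28 + 6 - 1
= 33

33


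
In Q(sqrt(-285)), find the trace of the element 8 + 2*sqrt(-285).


Tr(a + b*sqrt(d)) = (a + b*sqrt(d)) + (a - b*sqrt(d)) = 2a
= 2 * (8)
= 16

16


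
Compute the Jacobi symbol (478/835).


Compute (478/835) via quadratic reciprocity:
  pull out 2: (2/835) = -1  (since 835 mod 8 = 3)
  reciprocity: (239/835) -> -(835/239)
  reduce: (118/239)
  pull out 2: (2/239) = +1  (since 239 mod 8 = 7)
  reciprocity: (59/239) -> -(239/59)
  reduce: (3/59)
  reciprocity: (3/59) -> -(59/3)
  reduce: (2/3)
  pull out 2: (2/3) = -1  (since 3 mod 8 = 3)
  (1/3) = 1
Product of signs = -1

-1


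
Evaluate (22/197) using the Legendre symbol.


p = 197 is prime, so compute (22/197) with the reciprocity algorithm (Jacobi-symbol steps: pull out 2s via (2/n), flip via reciprocity, reduce):
  pull out 2: (2/197) = -1  (since 197 mod 8 = 5)
  reciprocity: (11/197) -> +(197/11)
  reduce: (10/11)
  pull out 2: (2/11) = -1  (since 11 mod 8 = 3)
  reciprocity: (5/11) -> +(11/5)
  reduce: (1/5)
  (1/5) = 1
Product of signs = 1
(22/197) = 1

1


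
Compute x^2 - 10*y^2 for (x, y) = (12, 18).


x^2 - d*y^2
= 12^2 - 10*18^2
= 144 - 3240
= -3096

-3096


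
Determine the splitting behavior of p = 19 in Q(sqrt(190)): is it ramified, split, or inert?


K = Q(sqrt(190)). Since d mod 4 = 2, disc(K) = 760.
Check p | disc: 760 mod 19 = 0.
p divides disc, so p ramifies: (p) = P^2 with e=2, f=1, g=1.
Therefore p is ramified.

ramified


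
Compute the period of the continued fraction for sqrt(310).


Run the CF algorithm for sqrt(310).
a_0 = floor(sqrt(310)) = 17; set m_0=0, q_0=1.
Recurrence: m' = q*a - m,  q' = (d - m'^2)/q,  a' = floor((a_0 + m')/q').
  step 1: m=17, q=21, a=1
  step 2: m=4, q=14, a=1
  step 3: m=10, q=15, a=1
  step 4: m=5, q=19, a=1
  step 5: m=14, q=6, a=5
  step 6: m=16, q=9, a=3
  step 7: m=11, q=21, a=1
  step 8: m=10, q=10, a=2
  step 9: m=10, q=21, a=1
  step 10: m=11, q=9, a=3
  step 11: m=16, q=6, a=5
  step 12: m=14, q=19, a=1
  step 13: m=5, q=15, a=1
  step 14: m=10, q=14, a=1
  step 15: m=4, q=21, a=1
  step 16: m=17, q=1, a=34
a_16 = 2*a_0 = 34, so the period closes here.
sqrt(310) = [17; 1, 1, 1, 1, 5, 3, 1, 2, 1, 3, 5, 1, 1, 1, 1, 34]
Period length = 16

16


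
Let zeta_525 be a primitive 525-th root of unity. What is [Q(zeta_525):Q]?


The degree equals Euler's totient phi(525).
525 = 3 * 5^2 * 7
phi(525) = 240

240


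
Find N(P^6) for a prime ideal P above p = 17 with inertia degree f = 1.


N(P^a) = p^(a*f)
= 17^(6*1)
= 17^6
= 24137569

24137569


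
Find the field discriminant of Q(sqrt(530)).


For K = Q(sqrt(d)) with d squarefree: disc(K) = d if d = 1 mod 4, and disc(K) = 4d if d = 2 or 3 mod 4.
Here d = 530, and d mod 4 = 2.
d = 2 mod 4, not 1 (O_K = Z[sqrt(d)]), so disc(K) = 4d = 4 * (530) = 2120

2120
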